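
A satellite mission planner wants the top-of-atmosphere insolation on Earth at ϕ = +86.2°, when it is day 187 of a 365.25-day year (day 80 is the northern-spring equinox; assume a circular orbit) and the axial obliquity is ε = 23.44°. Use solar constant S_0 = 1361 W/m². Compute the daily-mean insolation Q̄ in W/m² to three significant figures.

Solar longitude: L_s = 360° × (187 − 80)/365.25 = 105.462°.
sin δ = sin 23.44° × sin 105.462° = 0.38339, so δ = +22.544°.
cos h₀ = −tan(+86.2°) tan(+22.544°) = -6.2498 ≤ −1 ⇒ polar day, h₀ = π.
Bracket: h₀ sin ϕ sin δ + cos ϕ cos δ sin h₀ = 3.1416×0.99780×0.38339 + 0.06627×0.92359×0.00000 = 1.201808 + 0.000000 = 1.201808.
Q̄ = (S_0/π) × [bracket] = (1361/π) × 1.201808 = 520.6 W/m².

Q̄ ≈ 521 W/m²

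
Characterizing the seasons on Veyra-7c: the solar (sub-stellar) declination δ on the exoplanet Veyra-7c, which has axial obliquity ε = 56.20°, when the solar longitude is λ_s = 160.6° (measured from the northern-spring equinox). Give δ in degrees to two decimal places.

δ = +16.02°

sin δ = sin ε · sin λ_s = sin 56.20° × sin 160.6° = 0.276021.
δ = arcsin(0.276021) = +16.02°.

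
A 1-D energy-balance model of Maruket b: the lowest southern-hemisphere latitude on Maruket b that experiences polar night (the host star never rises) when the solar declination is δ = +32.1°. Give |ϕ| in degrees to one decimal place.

Polar night requires cos h₀ = −tan ϕ tan δ ≥ 1, i.e. tan ϕ tan δ ≤ −1.
The boundary is |tan ϕ| · |tan δ| = 1, so |ϕ| = 90° − |δ| = 90° − 32.1° = 57.9° in the southern hemisphere.

|ϕ| = 57.9°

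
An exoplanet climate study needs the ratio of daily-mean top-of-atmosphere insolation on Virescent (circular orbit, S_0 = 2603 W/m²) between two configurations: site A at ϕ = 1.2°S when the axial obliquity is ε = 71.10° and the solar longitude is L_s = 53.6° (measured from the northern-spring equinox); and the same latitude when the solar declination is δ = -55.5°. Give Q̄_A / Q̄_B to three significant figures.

— Configuration A (ϕ=-1.2°):
Solar declination: sin δ = sin ε · sin L_s = sin 71.10° × sin 53.6° = 0.76150, so δ = +49.596°.
cos h₀ = −tan(-1.2°) tan(+49.596°) = 0.0246, h₀ = 1.5462 rad.
Bracket: h₀ sin ϕ sin δ + cos ϕ cos δ sin h₀ = 1.5462×-0.02094×0.76150 + 0.99978×0.64817×0.99970 = -0.024655 + 0.647833 = 0.623178.
Q̄ = (S_0/π) × [bracket] = (2603/π) × 0.623178 = 516.34 W/m².
— Configuration B (ϕ=-1.2°):
cos h₀ = −tan(-1.2°) tan(-55.500°) = -0.0305, h₀ = 1.6013 rad.
Bracket: h₀ sin ϕ sin δ + cos ϕ cos δ sin h₀ = 1.6013×-0.02094×-0.82413 + 0.99978×0.56641×0.99954 = 0.027634 + 0.566025 = 0.593659.
Q̄ = (S_0/π) × [bracket] = (2603/π) × 0.593659 = 491.88 W/m².
Ratio Q̄_A / Q̄_B = 516.34 / 491.88 = 1.050.

Q̄_A / Q̄_B ≈ 1.05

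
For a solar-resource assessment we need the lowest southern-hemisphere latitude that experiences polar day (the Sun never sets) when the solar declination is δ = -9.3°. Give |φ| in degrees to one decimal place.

|φ| = 80.7°

Polar day requires cos H₀ = −tan φ tan δ ≤ −1, i.e. tan φ tan δ ≥ 1.
The boundary is |tan φ| · |tan δ| = 1, so |φ| = 90° − |δ| = 90° − 9.3° = 80.7° in the southern hemisphere.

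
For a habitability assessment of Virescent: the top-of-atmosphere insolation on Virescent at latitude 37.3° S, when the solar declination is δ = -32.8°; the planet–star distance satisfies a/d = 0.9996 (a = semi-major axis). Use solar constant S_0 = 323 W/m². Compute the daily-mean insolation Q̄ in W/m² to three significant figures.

cos h₀ = −tan(-37.3°) tan(-32.800°) = -0.4909, h₀ = 2.0840 rad.
Bracket: h₀ sin ϕ sin δ + cos ϕ cos δ sin h₀ = 2.0840×-0.60599×-0.54171 + 0.79547×0.84057×0.87119 = 0.684116 + 0.582520 = 1.266636.
Inverse-square distance factor (a/d)² = 0.9996² = 0.999200.
Q̄ = (S_0/π) × 0.999200 × [bracket] = (323/π) × 0.999200 × 1.266636 = 130.1 W/m².

Q̄ ≈ 130 W/m²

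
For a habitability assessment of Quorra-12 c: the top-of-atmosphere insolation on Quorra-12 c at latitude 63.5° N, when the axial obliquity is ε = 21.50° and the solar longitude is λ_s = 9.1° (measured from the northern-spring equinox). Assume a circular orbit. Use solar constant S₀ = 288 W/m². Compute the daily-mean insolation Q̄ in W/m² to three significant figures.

Solar declination: sin δ = sin ε · sin λ_s = sin 21.50° × sin 9.1° = 0.05797, so δ = +3.323°.
cos H₀ = −tan(+63.5°) tan(+3.323°) = -0.1165, H₀ = 1.6875 rad.
Bracket: H₀ sin φ sin δ + cos φ cos δ sin H₀ = 1.6875×0.89493×0.05797 + 0.44620×0.99832×0.99320 = 0.087546 + 0.442421 = 0.529967.
Q̄ = (S₀/π) × [bracket] = (288/π) × 0.529967 = 48.58 W/m².

Q̄ ≈ 48.6 W/m²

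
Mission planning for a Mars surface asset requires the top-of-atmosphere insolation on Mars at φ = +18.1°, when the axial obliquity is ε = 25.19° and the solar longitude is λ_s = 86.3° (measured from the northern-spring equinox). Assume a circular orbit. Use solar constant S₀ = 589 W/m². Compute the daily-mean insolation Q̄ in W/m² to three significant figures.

Solar declination: sin δ = sin ε · sin λ_s = sin 25.19° × sin 86.3° = 0.42473, so δ = +25.134°.
cos H₀ = −tan(+18.1°) tan(+25.134°) = -0.1533, H₀ = 1.7247 rad.
Bracket: H₀ sin φ sin δ + cos φ cos δ sin H₀ = 1.7247×0.31068×0.42473 + 0.95052×0.90532×0.98817 = 0.227583 + 0.850345 = 1.077928.
Q̄ = (S₀/π) × [bracket] = (589/π) × 1.077928 = 202.1 W/m².

Q̄ ≈ 202 W/m²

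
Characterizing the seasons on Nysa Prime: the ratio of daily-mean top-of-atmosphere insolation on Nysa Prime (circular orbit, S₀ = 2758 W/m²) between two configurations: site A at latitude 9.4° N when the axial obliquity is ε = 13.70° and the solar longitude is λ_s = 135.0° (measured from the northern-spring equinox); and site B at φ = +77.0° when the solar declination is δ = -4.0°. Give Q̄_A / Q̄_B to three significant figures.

Q̄_A / Q̄_B ≈ 7.94

— Configuration A (φ=+9.4°):
Solar declination: sin δ = sin ε · sin λ_s = sin 13.70° × sin 135.0° = 0.16747, so δ = +9.641°.
cos H₀ = −tan(+9.4°) tan(+9.641°) = -0.0281, H₀ = 1.5989 rad.
Bracket: H₀ sin φ sin δ + cos φ cos δ sin H₀ = 1.5989×0.16333×0.16747 + 0.98657×0.98588×0.99960 = 0.043735 + 0.972251 = 1.015986.
Q̄ = (S₀/π) × [bracket] = (2758/π) × 1.015986 = 891.93 W/m².
— Configuration B (φ=+77.0°):
cos H₀ = −tan(+77.0°) tan(-4.000°) = 0.3029, H₀ = 1.2631 rad.
Bracket: H₀ sin φ sin δ + cos φ cos δ sin H₀ = 1.2631×0.97437×-0.06976 + 0.22495×0.99756×0.95303 = -0.085855 + 0.213861 = 0.128006.
Q̄ = (S₀/π) × [bracket] = (2758/π) × 0.128006 = 112.38 W/m².
Ratio Q̄_A / Q̄_B = 891.93 / 112.38 = 7.937.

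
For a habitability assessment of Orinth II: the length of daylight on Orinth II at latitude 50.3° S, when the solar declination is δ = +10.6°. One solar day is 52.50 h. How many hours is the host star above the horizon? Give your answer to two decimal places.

22.45 h

cos h₀ = −tan ϕ · tan δ = −tan(-50.3°) × tan(+10.600°) = 0.2254, so h₀ = 1.3434 rad = 76.97°.
Daylight = 2h₀/(2π) × 52.50 h = (1.3434/π) × 52.50 = 22.45 h.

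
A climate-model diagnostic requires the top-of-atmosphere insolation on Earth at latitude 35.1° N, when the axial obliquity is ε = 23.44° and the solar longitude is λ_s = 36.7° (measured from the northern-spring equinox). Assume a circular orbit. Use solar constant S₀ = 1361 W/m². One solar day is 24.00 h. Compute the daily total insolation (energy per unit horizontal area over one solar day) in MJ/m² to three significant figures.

Solar declination: sin δ = sin ε · sin λ_s = sin 23.44° × sin 36.7° = 0.23773, so δ = +13.753°.
cos H₀ = −tan(+35.1°) tan(+13.753°) = -0.1720, H₀ = 1.7437 rad.
Bracket: H₀ sin φ sin δ + cos φ cos δ sin H₀ = 1.7437×0.57501×0.23773 + 0.81815×0.97133×0.98510 = 0.238359 + 0.782853 = 1.021212.
Q̄ = (S₀/π) × [bracket] = (1361/π) × 1.021212 = 442.41 W/m².
Daily total = Q̄ × 24.00 h × 3600 s/h = 442.41 × 24.00 × 3600 / 10⁶ = 38.22 MJ/m².

38.2 MJ/m²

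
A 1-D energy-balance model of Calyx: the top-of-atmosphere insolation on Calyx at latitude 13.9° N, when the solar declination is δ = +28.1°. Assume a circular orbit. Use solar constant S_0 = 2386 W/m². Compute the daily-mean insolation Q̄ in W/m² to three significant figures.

Q̄ ≈ 791 W/m²

cos h₀ = −tan(+13.9°) tan(+28.100°) = -0.1321, h₀ = 1.7033 rad.
Bracket: h₀ sin ϕ sin δ + cos ϕ cos δ sin h₀ = 1.7033×0.24023×0.47101 + 0.97072×0.88213×0.99123 = 0.192730 + 0.848791 = 1.041521.
Q̄ = (S_0/π) × [bracket] = (2386/π) × 1.041521 = 791.0 W/m².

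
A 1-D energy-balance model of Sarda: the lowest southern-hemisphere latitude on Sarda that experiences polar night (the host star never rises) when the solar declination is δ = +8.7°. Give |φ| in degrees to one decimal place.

|φ| = 81.3°

Polar night requires cos H₀ = −tan φ tan δ ≥ 1, i.e. tan φ tan δ ≤ −1.
The boundary is |tan φ| · |tan δ| = 1, so |φ| = 90° − |δ| = 90° − 8.7° = 81.3° in the southern hemisphere.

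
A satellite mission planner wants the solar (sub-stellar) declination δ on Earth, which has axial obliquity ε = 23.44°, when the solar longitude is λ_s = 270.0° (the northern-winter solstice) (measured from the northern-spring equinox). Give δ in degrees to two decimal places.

δ = -23.44°

sin δ = sin ε · sin λ_s = sin 23.44° × sin 270.0° = -0.397789.
δ = arcsin(-0.397789) = -23.44°.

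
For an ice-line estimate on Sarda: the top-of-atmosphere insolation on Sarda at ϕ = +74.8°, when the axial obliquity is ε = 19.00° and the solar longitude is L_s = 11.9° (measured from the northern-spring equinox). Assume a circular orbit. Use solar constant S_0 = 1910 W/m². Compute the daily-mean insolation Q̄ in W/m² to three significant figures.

Solar declination: sin δ = sin ε · sin L_s = sin 19.00° × sin 11.9° = 0.06713, so δ = +3.849°.
cos h₀ = −tan(+74.8°) tan(+3.849°) = -0.2477, h₀ = 1.8211 rad.
Bracket: h₀ sin ϕ sin δ + cos ϕ cos δ sin h₀ = 1.8211×0.96502×0.06713 + 0.26219×0.99774×0.96885 = 0.117974 + 0.253449 = 0.371423.
Q̄ = (S_0/π) × [bracket] = (1910/π) × 0.371423 = 225.8 W/m².

Q̄ ≈ 226 W/m²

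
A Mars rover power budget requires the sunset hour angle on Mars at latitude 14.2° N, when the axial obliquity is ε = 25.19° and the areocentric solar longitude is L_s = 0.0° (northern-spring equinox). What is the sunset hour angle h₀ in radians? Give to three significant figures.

h₀ = 1.57 rad

sin δ = sin 25.19° × sin 0.0° = 0.00000, so δ = +0.000°.
cos h₀ = −tan ϕ · tan δ = −tan(+14.2°) × tan(+0.000°) = -0.0000, so h₀ = 1.5708 rad = 90.00°.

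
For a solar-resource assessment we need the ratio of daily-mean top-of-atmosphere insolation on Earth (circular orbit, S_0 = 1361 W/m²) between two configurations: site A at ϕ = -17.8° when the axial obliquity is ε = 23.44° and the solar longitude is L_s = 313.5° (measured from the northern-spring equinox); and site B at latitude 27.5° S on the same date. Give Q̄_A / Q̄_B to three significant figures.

Q̄_A / Q̄_B ≈ 0.986

— Configuration A (ϕ=-17.8°):
Solar declination: sin δ = sin ε · sin L_s = sin 23.44° × sin 313.5° = -0.28855, so δ = -16.771°.
cos h₀ = −tan(-17.8°) tan(-16.771°) = -0.0968, h₀ = 1.6677 rad.
Bracket: h₀ sin ϕ sin δ + cos ϕ cos δ sin h₀ = 1.6677×-0.30570×-0.28855 + 0.95213×0.95747×0.99531 = 0.147107 + 0.907360 = 1.054467.
Q̄ = (S_0/π) × [bracket] = (1361/π) × 1.054467 = 456.82 W/m².
— Configuration B (ϕ=-27.5°):
cos h₀ = −tan(-27.5°) tan(-16.771°) = -0.1569, h₀ = 1.7283 rad.
Bracket: h₀ sin ϕ sin δ + cos ϕ cos δ sin h₀ = 1.7283×-0.46175×-0.28855 + 0.88701×0.95747×0.98762 = 0.230275 + 0.838771 = 1.069046.
Q̄ = (S_0/π) × [bracket] = (1361/π) × 1.069046 = 463.13 W/m².
Ratio Q̄_A / Q̄_B = 456.82 / 463.13 = 0.9864.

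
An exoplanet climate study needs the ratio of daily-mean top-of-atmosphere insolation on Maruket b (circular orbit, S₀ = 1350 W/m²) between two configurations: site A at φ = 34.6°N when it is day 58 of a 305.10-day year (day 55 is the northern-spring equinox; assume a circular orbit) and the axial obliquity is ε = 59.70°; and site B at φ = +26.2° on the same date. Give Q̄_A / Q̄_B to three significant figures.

— Configuration A (φ=+34.6°):
Solar longitude: λ_s = 360° × (58 − 55)/305.10 = 3.540°.
sin δ = sin 59.70° × sin 3.540° = 0.05331, so δ = +3.056°.
cos H₀ = −tan(+34.6°) tan(+3.056°) = -0.0368, H₀ = 1.6076 rad.
Bracket: H₀ sin φ sin δ + cos φ cos δ sin H₀ = 1.6076×0.56784×0.05331 + 0.82314×0.99858×0.99932 = 0.048665 + 0.821412 = 0.870077.
Q̄ = (S₀/π) × [bracket] = (1350/π) × 0.870077 = 373.89 W/m².
— Configuration B (φ=+26.2°):
cos H₀ = −tan(+26.2°) tan(+3.056°) = -0.0263, H₀ = 1.5971 rad.
Bracket: H₀ sin φ sin δ + cos φ cos δ sin H₀ = 1.5971×0.44151×0.05331 + 0.89726×0.99858×0.99965 = 0.037591 + 0.895672 = 0.933263.
Q̄ = (S₀/π) × [bracket] = (1350/π) × 0.933263 = 401.04 W/m².
Ratio Q̄_A / Q̄_B = 373.89 / 401.04 = 0.9323.

Q̄_A / Q̄_B ≈ 0.932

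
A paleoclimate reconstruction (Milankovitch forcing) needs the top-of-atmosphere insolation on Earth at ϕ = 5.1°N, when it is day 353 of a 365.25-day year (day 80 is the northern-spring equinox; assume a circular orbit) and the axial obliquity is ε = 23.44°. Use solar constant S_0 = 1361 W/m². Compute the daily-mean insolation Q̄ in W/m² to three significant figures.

Solar longitude: L_s = 360° × (353 − 80)/365.25 = 269.076°.
sin δ = sin 23.44° × sin 269.076° = -0.39774, so δ = -23.437°.
cos h₀ = −tan(+5.1°) tan(-23.437°) = 0.0387, h₀ = 1.5321 rad.
Bracket: h₀ sin ϕ sin δ + cos ϕ cos δ sin h₀ = 1.5321×0.08889×-0.39774 + 0.99604×0.91750×0.99925 = -0.054168 + 0.913181 = 0.859013.
Q̄ = (S_0/π) × [bracket] = (1361/π) × 0.859013 = 372.1 W/m².

Q̄ ≈ 372 W/m²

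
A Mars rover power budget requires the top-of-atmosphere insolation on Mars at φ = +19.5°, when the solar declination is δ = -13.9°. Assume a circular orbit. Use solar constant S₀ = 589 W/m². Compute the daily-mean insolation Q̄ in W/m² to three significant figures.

Q̄ ≈ 149 W/m²

cos H₀ = −tan(+19.5°) tan(-13.900°) = 0.0876, H₀ = 1.4830 rad.
Bracket: H₀ sin φ sin δ + cos φ cos δ sin H₀ = 1.4830×0.33381×-0.24023 + 0.94264×0.97072×0.99615 = -0.118924 + 0.911517 = 0.792593.
Q̄ = (S₀/π) × [bracket] = (589/π) × 0.792593 = 148.6 W/m².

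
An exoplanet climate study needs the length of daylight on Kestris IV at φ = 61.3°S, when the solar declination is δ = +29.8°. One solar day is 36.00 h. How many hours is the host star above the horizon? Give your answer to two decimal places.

cos H₀ = −tan φ · tan δ = 1.0461 ≥ 1, so the host star never rises (polar night) and H₀ = 0.
Daylight = 2H₀/(2π) × 36.00 h = (0.0000/π) × 36.00 = 0.00 h.

0.00 h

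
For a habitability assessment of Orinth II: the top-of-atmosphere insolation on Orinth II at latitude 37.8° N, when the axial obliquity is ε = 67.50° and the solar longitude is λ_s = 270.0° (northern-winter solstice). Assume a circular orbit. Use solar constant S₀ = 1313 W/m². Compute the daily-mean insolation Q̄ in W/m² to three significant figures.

Q̄ ≈ 0.00 W/m²

Solar declination: sin δ = sin ε · sin λ_s = sin 67.50° × sin 270.0° = -0.92388, so δ = -67.500°.
cos H₀ = −tan(+37.8°) tan(-67.500°) = 1.8727 ≥ 1 ⇒ polar night, H₀ = 0 and Q̄ = 0.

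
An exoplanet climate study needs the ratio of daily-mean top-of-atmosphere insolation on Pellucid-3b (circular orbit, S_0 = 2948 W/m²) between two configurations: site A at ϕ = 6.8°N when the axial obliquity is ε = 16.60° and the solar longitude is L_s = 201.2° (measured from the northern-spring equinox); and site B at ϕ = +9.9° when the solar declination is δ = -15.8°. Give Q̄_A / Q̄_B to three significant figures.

Q̄_A / Q̄_B ≈ 1.11

— Configuration A (ϕ=+6.8°):
Solar declination: sin δ = sin ε · sin L_s = sin 16.60° × sin 201.2° = -0.10331, so δ = -5.930°.
cos h₀ = −tan(+6.8°) tan(-5.930°) = 0.0124, h₀ = 1.5584 rad.
Bracket: h₀ sin ϕ sin δ + cos ϕ cos δ sin h₀ = 1.5584×0.11840×-0.10331 + 0.99297×0.99465×0.99992 = -0.019062 + 0.987579 = 0.968517.
Q̄ = (S_0/π) × [bracket] = (2948/π) × 0.968517 = 908.83 W/m².
— Configuration B (ϕ=+9.9°):
cos h₀ = −tan(+9.9°) tan(-15.800°) = 0.0494, h₀ = 1.5214 rad.
Bracket: h₀ sin ϕ sin δ + cos ϕ cos δ sin h₀ = 1.5214×0.17193×-0.27228 + 0.98511×0.96222×0.99878 = -0.071221 + 0.946736 = 0.875515.
Q̄ = (S_0/π) × [bracket] = (2948/π) × 0.875515 = 821.56 W/m².
Ratio Q̄_A / Q̄_B = 908.83 / 821.56 = 1.106.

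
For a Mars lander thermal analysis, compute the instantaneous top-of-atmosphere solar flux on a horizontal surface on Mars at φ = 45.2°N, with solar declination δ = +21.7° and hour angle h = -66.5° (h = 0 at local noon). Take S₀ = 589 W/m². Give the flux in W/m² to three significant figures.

cos θ_z = sin φ sin δ + cos φ cos δ cos h = 0.262361 + 0.261060 = 0.523421.
Flux = S₀ · cos θ_z = 589 × 0.523421 = 308.3 W/m².

308 W/m²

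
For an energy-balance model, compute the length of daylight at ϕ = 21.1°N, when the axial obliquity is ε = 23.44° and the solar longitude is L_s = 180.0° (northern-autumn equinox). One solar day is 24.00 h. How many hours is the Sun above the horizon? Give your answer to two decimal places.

12.00 h

Solar declination: sin δ = sin ε · sin L_s = sin 23.44° × sin 180.0° = 0.00000, so δ = +0.000°.
cos h₀ = −tan ϕ · tan δ = −tan(+21.1°) × tan(+0.000°) = -0.0000, so h₀ = 1.5708 rad = 90.00°.
Daylight = 2h₀/(2π) × 24.00 h = (1.5708/π) × 24.00 = 12.00 h.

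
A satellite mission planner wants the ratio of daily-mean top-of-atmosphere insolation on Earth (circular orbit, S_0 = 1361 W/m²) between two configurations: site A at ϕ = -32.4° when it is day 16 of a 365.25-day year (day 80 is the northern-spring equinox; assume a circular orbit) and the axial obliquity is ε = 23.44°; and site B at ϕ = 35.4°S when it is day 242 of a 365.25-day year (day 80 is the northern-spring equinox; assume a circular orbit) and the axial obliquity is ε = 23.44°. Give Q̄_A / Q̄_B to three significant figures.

— Configuration A (ϕ=-32.4°):
Solar longitude: L_s = 360° × (16 − 80)/365.25 = -63.080°, i.e. -63.080° + 360° = 296.920°.
sin δ = sin 23.44° × sin 296.920° = -0.35468, so δ = -20.774°.
cos h₀ = −tan(-32.4°) tan(-20.774°) = -0.2407, h₀ = 1.8139 rad.
Bracket: h₀ sin ϕ sin δ + cos ϕ cos δ sin h₀ = 1.8139×-0.53583×-0.35468 + 0.84433×0.93499×0.97059 = 0.344728 + 0.766223 = 1.110951.
Q̄ = (S_0/π) × [bracket] = (1361/π) × 1.110951 = 481.29 W/m².
— Configuration B (ϕ=-35.4°):
Solar longitude: L_s = 360° × (242 − 80)/365.25 = 159.671°.
sin δ = sin 23.44° × sin 159.671° = 0.13819, so δ = +7.943°.
cos h₀ = −tan(-35.4°) tan(+7.943°) = 0.0992, h₀ = 1.4715 rad.
Bracket: h₀ sin ϕ sin δ + cos ϕ cos δ sin h₀ = 1.4715×-0.57928×0.13819 + 0.81513×0.99041×0.99507 = -0.117795 + 0.803333 = 0.685538.
Q̄ = (S_0/π) × [bracket] = (1361/π) × 0.685538 = 296.99 W/m².
Ratio Q̄_A / Q̄_B = 481.29 / 296.99 = 1.621.

Q̄_A / Q̄_B ≈ 1.62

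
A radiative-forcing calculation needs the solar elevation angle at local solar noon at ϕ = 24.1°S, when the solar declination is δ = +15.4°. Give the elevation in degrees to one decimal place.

At local noon the hour angle is zero, so the zenith angle equals |ϕ − δ| = |-24.1° − (+15.400°)| = 39.500°.
Elevation = 90° − 39.500° = 50.5°.

50.5°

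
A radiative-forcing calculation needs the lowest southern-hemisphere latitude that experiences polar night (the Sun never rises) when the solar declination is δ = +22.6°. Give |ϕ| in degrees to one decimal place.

|ϕ| = 67.4°

Polar night requires cos h₀ = −tan ϕ tan δ ≥ 1, i.e. tan ϕ tan δ ≤ −1.
The boundary is |tan ϕ| · |tan δ| = 1, so |ϕ| = 90° − |δ| = 90° − 22.6° = 67.4° in the southern hemisphere.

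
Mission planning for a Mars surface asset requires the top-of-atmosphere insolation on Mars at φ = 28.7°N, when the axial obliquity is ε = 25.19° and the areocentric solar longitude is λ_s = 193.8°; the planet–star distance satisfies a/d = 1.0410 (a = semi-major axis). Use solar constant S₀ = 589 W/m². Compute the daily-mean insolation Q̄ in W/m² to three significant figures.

sin δ = sin 25.19° × sin 193.8° = -0.10152, so δ = -5.827°.
cos H₀ = −tan(+28.7°) tan(-5.827°) = 0.0559, H₀ = 1.5149 rad.
Bracket: H₀ sin φ sin δ + cos φ cos δ sin H₀ = 1.5149×0.48022×-0.10152 + 0.87715×0.99483×0.99844 = -0.073854 + 0.871254 = 0.797400.
Inverse-square distance factor (a/d)² = 1.0410² = 1.083681.
Q̄ = (S₀/π) × 1.083681 × [bracket] = (589/π) × 1.083681 × 0.797400 = 162.0 W/m².

Q̄ ≈ 162 W/m²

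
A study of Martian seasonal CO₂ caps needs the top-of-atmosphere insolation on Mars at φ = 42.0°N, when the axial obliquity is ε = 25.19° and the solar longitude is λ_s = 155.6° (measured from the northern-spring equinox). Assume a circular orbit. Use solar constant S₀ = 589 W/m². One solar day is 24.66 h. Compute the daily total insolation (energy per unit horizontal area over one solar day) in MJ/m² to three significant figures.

15.4 MJ/m²

Solar declination: sin δ = sin ε · sin λ_s = sin 25.19° × sin 155.6° = 0.17583, so δ = +10.127°.
cos H₀ = −tan(+42.0°) tan(+10.127°) = -0.1608, H₀ = 1.7323 rad.
Bracket: H₀ sin φ sin δ + cos φ cos δ sin H₀ = 1.7323×0.66913×0.17583 + 0.74314×0.98442×0.98698 = 0.203811 + 0.722037 = 0.925848.
Q̄ = (S₀/π) × [bracket] = (589/π) × 0.925848 = 173.58 W/m².
Daily total = Q̄ × 24.66 h × 3600 s/h = 173.58 × 24.66 × 3600 / 10⁶ = 15.41 MJ/m².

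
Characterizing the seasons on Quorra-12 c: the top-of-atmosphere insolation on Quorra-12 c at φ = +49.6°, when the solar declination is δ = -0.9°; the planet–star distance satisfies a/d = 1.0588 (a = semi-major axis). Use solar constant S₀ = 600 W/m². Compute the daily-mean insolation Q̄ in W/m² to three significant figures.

Q̄ ≈ 135 W/m²

cos H₀ = −tan(+49.6°) tan(-0.900°) = 0.0185, H₀ = 1.5523 rad.
Bracket: H₀ sin φ sin δ + cos φ cos δ sin H₀ = 1.5523×0.76154×-0.01571 + 0.64812×0.99988×0.99983 = -0.018571 + 0.647932 = 0.629361.
Inverse-square distance factor (a/d)² = 1.0588² = 1.121057.
Q̄ = (S₀/π) × 1.121057 × [bracket] = (600/π) × 1.121057 × 0.629361 = 134.8 W/m².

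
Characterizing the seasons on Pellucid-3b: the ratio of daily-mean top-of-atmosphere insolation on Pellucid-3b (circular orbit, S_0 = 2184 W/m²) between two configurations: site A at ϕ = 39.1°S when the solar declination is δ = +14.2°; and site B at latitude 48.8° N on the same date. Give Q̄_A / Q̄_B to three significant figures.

— Configuration A (ϕ=-39.1°):
cos h₀ = −tan(-39.1°) tan(+14.200°) = 0.2056, h₀ = 1.3637 rad.
Bracket: h₀ sin ϕ sin δ + cos ϕ cos δ sin h₀ = 1.3637×-0.63068×0.24531 + 0.77605×0.96945×0.97863 = -0.210981 + 0.736264 = 0.525283.
Q̄ = (S_0/π) × [bracket] = (2184/π) × 0.525283 = 365.17 W/m².
— Configuration B (ϕ=+48.8°):
cos h₀ = −tan(+48.8°) tan(+14.200°) = -0.2890, h₀ = 1.8640 rad.
Bracket: h₀ sin ϕ sin δ + cos ϕ cos δ sin h₀ = 1.8640×0.75241×0.24531 + 0.65869×0.96945×0.95732 = 0.344045 + 0.611313 = 0.955358.
Q̄ = (S_0/π) × [bracket] = (2184/π) × 0.955358 = 664.15 W/m².
Ratio Q̄_A / Q̄_B = 365.17 / 664.15 = 0.5498.

Q̄_A / Q̄_B ≈ 0.550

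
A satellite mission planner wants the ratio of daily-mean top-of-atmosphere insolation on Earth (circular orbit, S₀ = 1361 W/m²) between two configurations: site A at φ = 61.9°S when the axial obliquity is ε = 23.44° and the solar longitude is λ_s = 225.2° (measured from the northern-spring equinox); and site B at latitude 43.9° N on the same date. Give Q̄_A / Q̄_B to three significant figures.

Q̄_A / Q̄_B ≈ 2.22

— Configuration A (φ=-61.9°):
Solar declination: sin δ = sin ε · sin λ_s = sin 23.44° × sin 225.2° = -0.28226, so δ = -16.395°.
cos H₀ = −tan(-61.9°) tan(-16.395°) = -0.5510, H₀ = 2.1544 rad.
Bracket: H₀ sin φ sin δ + cos φ cos δ sin H₀ = 2.1544×-0.88213×-0.28226 + 0.47101×0.95934×0.83449 = 0.536424 + 0.377072 = 0.913496.
Q̄ = (S₀/π) × [bracket] = (1361/π) × 0.913496 = 395.74 W/m².
— Configuration B (φ=+43.9°):
cos H₀ = −tan(+43.9°) tan(-16.395°) = 0.2831, H₀ = 1.2837 rad.
Bracket: H₀ sin φ sin δ + cos φ cos δ sin H₀ = 1.2837×0.69340×-0.28226 + 0.72055×0.95934×0.95908 = -0.251245 + 0.662966 = 0.411721.
Q̄ = (S₀/π) × [bracket] = (1361/π) × 0.411721 = 178.37 W/m².
Ratio Q̄_A / Q̄_B = 395.74 / 178.37 = 2.219.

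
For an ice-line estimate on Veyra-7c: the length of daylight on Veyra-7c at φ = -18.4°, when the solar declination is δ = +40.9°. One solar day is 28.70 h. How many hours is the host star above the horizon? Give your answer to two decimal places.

11.68 h

cos H₀ = −tan φ · tan δ = −tan(-18.4°) × tan(+40.900°) = 0.2882, so H₀ = 1.2785 rad = 73.25°.
Daylight = 2H₀/(2π) × 28.70 h = (1.2785/π) × 28.70 = 11.68 h.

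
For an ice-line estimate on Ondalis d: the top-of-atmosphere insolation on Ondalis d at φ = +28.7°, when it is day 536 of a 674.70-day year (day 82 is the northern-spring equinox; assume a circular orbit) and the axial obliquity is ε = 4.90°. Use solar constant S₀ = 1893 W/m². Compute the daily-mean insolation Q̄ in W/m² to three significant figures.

Solar longitude: λ_s = 360° × (536 − 82)/674.70 = 242.241°.
sin δ = sin 4.90° × sin 242.241° = -0.07559, so δ = -4.335°.
cos H₀ = −tan(+28.7°) tan(-4.335°) = 0.0415, H₀ = 1.5293 rad.
Bracket: H₀ sin φ sin δ + cos φ cos δ sin H₀ = 1.5293×0.48022×-0.07559 + 0.87715×0.99714×0.99914 = -0.055513 + 0.873889 = 0.818376.
Q̄ = (S₀/π) × [bracket] = (1893/π) × 0.818376 = 493.1 W/m².

Q̄ ≈ 493 W/m²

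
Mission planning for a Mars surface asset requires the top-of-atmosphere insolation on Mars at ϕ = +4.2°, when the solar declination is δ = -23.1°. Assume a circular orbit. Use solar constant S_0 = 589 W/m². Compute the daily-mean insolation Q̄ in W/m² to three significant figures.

Q̄ ≈ 164 W/m²

cos h₀ = −tan(+4.2°) tan(-23.100°) = 0.0313, h₀ = 1.5395 rad.
Bracket: h₀ sin ϕ sin δ + cos ϕ cos δ sin h₀ = 1.5395×0.07324×-0.39234 + 0.99731×0.91982×0.99951 = -0.044238 + 0.916896 = 0.872658.
Q̄ = (S_0/π) × [bracket] = (589/π) × 0.872658 = 163.6 W/m².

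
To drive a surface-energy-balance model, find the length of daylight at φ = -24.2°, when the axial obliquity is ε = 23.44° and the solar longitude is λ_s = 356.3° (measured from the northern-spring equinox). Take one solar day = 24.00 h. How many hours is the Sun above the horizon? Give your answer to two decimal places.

Solar declination: sin δ = sin ε · sin λ_s = sin 23.44° × sin 356.3° = -0.02567, so δ = -1.471°.
cos H₀ = −tan φ · tan δ = −tan(-24.2°) × tan(-1.471°) = -0.0115, so H₀ = 1.5823 rad = 90.66°.
Daylight = 2H₀/(2π) × 24.00 h = (1.5823/π) × 24.00 = 12.09 h.

12.09 h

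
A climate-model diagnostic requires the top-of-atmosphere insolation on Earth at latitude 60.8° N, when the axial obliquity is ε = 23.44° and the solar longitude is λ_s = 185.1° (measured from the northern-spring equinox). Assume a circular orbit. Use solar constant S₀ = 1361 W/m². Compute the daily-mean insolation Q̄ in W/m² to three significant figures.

Q̄ ≈ 191 W/m²

Solar declination: sin δ = sin ε · sin λ_s = sin 23.44° × sin 185.1° = -0.03536, so δ = -2.026°.
cos H₀ = −tan(+60.8°) tan(-2.026°) = 0.0633, H₀ = 1.5074 rad.
Bracket: H₀ sin φ sin δ + cos φ cos δ sin H₀ = 1.5074×0.87292×-0.03536 + 0.48786×0.99937×0.99799 = -0.046528 + 0.486573 = 0.440045.
Q̄ = (S₀/π) × [bracket] = (1361/π) × 0.440045 = 190.6 W/m².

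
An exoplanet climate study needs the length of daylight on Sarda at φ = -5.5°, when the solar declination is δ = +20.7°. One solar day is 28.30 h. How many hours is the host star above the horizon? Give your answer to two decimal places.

cos H₀ = −tan φ · tan δ = −tan(-5.5°) × tan(+20.700°) = 0.0364, so H₀ = 1.5344 rad = 87.91°.
Daylight = 2H₀/(2π) × 28.30 h = (1.5344/π) × 28.30 = 13.82 h.

13.82 h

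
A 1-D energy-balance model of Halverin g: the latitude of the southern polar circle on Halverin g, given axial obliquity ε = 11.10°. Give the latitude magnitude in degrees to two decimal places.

78.90°

The polar circle is the lowest latitude that experiences at least one full rotation of continuous darkness at the northern-summer solstice; it lies at |ϕ| = 90° − ε = 90° − 11.10° = 78.90°.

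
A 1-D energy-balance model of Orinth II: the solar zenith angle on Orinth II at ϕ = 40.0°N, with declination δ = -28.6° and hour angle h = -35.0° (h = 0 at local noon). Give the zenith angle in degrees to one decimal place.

θ_z = 75.9°

cos θ_z = sin ϕ sin δ + cos ϕ cos δ cos h = -0.307697 + 0.550940 = 0.243243.
θ_z = arccos(0.243243) = 75.9°.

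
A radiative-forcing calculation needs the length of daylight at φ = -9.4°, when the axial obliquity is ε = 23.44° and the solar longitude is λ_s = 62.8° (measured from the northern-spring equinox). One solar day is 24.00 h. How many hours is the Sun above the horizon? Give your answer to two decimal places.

11.52 h

Solar declination: sin δ = sin ε · sin λ_s = sin 23.44° × sin 62.8° = 0.35380, so δ = +20.720°.
cos H₀ = −tan φ · tan δ = −tan(-9.4°) × tan(+20.720°) = 0.0626, so H₀ = 1.5081 rad = 86.41°.
Daylight = 2H₀/(2π) × 24.00 h = (1.5081/π) × 24.00 = 11.52 h.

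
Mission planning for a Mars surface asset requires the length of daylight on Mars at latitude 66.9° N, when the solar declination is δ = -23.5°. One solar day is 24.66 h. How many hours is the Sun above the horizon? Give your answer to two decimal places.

0.00 h

cos H₀ = −tan φ · tan δ = 1.0194 ≥ 1, so the Sun never rises (polar night) and H₀ = 0.
Daylight = 2H₀/(2π) × 24.66 h = (0.0000/π) × 24.66 = 0.00 h.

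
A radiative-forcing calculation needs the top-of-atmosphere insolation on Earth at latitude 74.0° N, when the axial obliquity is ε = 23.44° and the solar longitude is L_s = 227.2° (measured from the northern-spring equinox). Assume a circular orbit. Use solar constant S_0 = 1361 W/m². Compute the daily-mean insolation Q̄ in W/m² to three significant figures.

Solar declination: sin δ = sin ε · sin L_s = sin 23.44° × sin 227.2° = -0.29187, so δ = -16.970°.
cos h₀ = −tan(+74.0°) tan(-16.970°) = 1.0642 ≥ 1 ⇒ polar night, h₀ = 0 and Q̄ = 0.

Q̄ ≈ 0.00 W/m²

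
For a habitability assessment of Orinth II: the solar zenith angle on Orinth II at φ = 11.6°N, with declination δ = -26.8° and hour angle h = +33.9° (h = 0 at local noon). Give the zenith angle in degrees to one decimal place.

θ_z = 50.6°

cos θ_z = sin φ sin δ + cos φ cos δ cos h = -0.090662 + 0.725725 = 0.635063.
θ_z = arccos(0.635063) = 50.6°.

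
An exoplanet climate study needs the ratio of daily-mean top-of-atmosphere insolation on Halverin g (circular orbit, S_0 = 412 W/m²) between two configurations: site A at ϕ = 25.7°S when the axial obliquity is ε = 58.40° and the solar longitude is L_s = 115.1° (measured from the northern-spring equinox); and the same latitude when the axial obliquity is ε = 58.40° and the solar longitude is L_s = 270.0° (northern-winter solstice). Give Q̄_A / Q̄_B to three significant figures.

Q̄_A / Q̄_B ≈ 0.123

— Configuration A (ϕ=-25.7°):
Solar declination: sin δ = sin ε · sin L_s = sin 58.40° × sin 115.1° = 0.77130, so δ = +50.471°.
cos h₀ = −tan(-25.7°) tan(+50.471°) = 0.5832, h₀ = 0.9481 rad.
Bracket: h₀ sin ϕ sin δ + cos ϕ cos δ sin h₀ = 0.9481×-0.43366×0.77130 + 0.90108×0.63647×0.81232 = -0.317122 + 0.465874 = 0.148752.
Q̄ = (S_0/π) × [bracket] = (412/π) × 0.148752 = 19.508 W/m².
— Configuration B (ϕ=-25.7°):
Solar declination: sin δ = sin ε · sin L_s = sin 58.40° × sin 270.0° = -0.85173, so δ = -58.400°.
cos h₀ = −tan(-25.7°) tan(-58.400°) = -0.7823, h₀ = 2.4691 rad.
Bracket: h₀ sin ϕ sin δ + cos ϕ cos δ sin h₀ = 2.4691×-0.43366×-0.85173 + 0.90108×0.52399×0.62292 = 0.911990 + 0.294116 = 1.206106.
Q̄ = (S_0/π) × [bracket] = (412/π) × 1.206106 = 158.17 W/m².
Ratio Q̄_A / Q̄_B = 19.508 / 158.17 = 0.1233.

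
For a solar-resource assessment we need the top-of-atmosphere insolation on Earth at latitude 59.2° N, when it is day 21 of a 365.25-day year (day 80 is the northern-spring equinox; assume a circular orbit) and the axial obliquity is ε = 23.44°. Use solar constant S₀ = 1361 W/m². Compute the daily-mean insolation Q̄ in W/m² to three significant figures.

Q̄ ≈ 50.4 W/m²

Solar longitude: λ_s = 360° × (21 − 80)/365.25 = -58.152°, i.e. -58.152° + 360° = 301.848°.
sin δ = sin 23.44° × sin 301.848° = -0.33790, so δ = -19.749°.
cos H₀ = −tan(+59.2°) tan(-19.749°) = 0.6023, H₀ = 0.9245 rad.
Bracket: H₀ sin φ sin δ + cos φ cos δ sin H₀ = 0.9245×0.85896×-0.33790 + 0.51204×0.94118×0.79830 = -0.268329 + 0.384718 = 0.116389.
Q̄ = (S₀/π) × [bracket] = (1361/π) × 0.116389 = 50.42 W/m².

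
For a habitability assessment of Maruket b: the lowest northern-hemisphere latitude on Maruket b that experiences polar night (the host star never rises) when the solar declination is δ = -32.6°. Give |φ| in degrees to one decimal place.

|φ| = 57.4°

Polar night requires cos H₀ = −tan φ tan δ ≥ 1, i.e. tan φ tan δ ≤ −1.
The boundary is |tan φ| · |tan δ| = 1, so |φ| = 90° − |δ| = 90° − 32.6° = 57.4° in the northern hemisphere.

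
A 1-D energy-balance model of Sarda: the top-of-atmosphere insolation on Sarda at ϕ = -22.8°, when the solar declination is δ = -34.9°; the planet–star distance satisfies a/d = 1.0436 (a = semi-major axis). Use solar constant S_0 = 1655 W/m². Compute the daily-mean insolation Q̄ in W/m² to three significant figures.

Q̄ ≈ 652 W/m²

cos h₀ = −tan(-22.8°) tan(-34.900°) = -0.2932, h₀ = 1.8684 rad.
Bracket: h₀ sin ϕ sin δ + cos ϕ cos δ sin h₀ = 1.8684×-0.38752×-0.57215 + 0.92186×0.82015×0.95604 = 0.414261 + 0.722827 = 1.137088.
Inverse-square distance factor (a/d)² = 1.0436² = 1.089101.
Q̄ = (S_0/π) × 1.089101 × [bracket] = (1655/π) × 1.089101 × 1.137088 = 652.4 W/m².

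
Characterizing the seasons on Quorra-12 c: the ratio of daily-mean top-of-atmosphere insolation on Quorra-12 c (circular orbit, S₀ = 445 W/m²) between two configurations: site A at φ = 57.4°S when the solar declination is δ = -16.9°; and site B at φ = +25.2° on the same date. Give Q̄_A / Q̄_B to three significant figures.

— Configuration A (φ=-57.4°):
cos H₀ = −tan(-57.4°) tan(-16.900°) = -0.4751, H₀ = 2.0658 rad.
Bracket: H₀ sin φ sin δ + cos φ cos δ sin H₀ = 2.0658×-0.84245×-0.29070 + 0.53877×0.95681×0.87995 = 0.505915 + 0.453615 = 0.959530.
Q̄ = (S₀/π) × [bracket] = (445/π) × 0.959530 = 135.92 W/m².
— Configuration B (φ=+25.2°):
cos H₀ = −tan(+25.2°) tan(-16.900°) = 0.1430, H₀ = 1.4273 rad.
Bracket: H₀ sin φ sin δ + cos φ cos δ sin H₀ = 1.4273×0.42578×-0.29070 + 0.90483×0.95681×0.98973 = -0.176663 + 0.856859 = 0.680196.
Q̄ = (S₀/π) × [bracket] = (445/π) × 0.680196 = 96.348 W/m².
Ratio Q̄_A / Q̄_B = 135.92 / 96.348 = 1.411.

Q̄_A / Q̄_B ≈ 1.41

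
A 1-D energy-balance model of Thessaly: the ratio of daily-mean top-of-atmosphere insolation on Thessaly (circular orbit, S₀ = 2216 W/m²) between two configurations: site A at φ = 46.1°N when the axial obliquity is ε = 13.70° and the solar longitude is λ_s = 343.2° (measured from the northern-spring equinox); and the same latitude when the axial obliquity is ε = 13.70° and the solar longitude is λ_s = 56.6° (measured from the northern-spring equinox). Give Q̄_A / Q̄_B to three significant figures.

— Configuration A (φ=+46.1°):
Solar declination: sin δ = sin ε · sin λ_s = sin 13.70° × sin 343.2° = -0.06845, so δ = -3.925°.
cos H₀ = −tan(+46.1°) tan(-3.925°) = 0.0713, H₀ = 1.4994 rad.
Bracket: H₀ sin φ sin δ + cos φ cos δ sin H₀ = 1.4994×0.72055×-0.06845 + 0.69340×0.99765×0.99745 = -0.073953 + 0.690006 = 0.616053.
Q̄ = (S₀/π) × [bracket] = (2216/π) × 0.616053 = 434.55 W/m².
— Configuration B (φ=+46.1°):
Solar declination: sin δ = sin ε · sin λ_s = sin 13.70° × sin 56.6° = 0.19772, so δ = +11.404°.
cos H₀ = −tan(+46.1°) tan(+11.404°) = -0.2096, H₀ = 1.7820 rad.
Bracket: H₀ sin φ sin δ + cos φ cos δ sin H₀ = 1.7820×0.72055×0.19772 + 0.69340×0.98026×0.97779 = 0.253876 + 0.664616 = 0.918492.
Q̄ = (S₀/π) × [bracket] = (2216/π) × 0.918492 = 647.88 W/m².
Ratio Q̄_A / Q̄_B = 434.55 / 647.88 = 0.6707.

Q̄_A / Q̄_B ≈ 0.671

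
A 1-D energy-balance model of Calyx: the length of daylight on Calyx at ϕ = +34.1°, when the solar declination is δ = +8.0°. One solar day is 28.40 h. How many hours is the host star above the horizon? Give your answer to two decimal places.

15.06 h

cos h₀ = −tan ϕ · tan δ = −tan(+34.1°) × tan(+8.000°) = -0.0952, so h₀ = 1.6661 rad = 95.46°.
Daylight = 2h₀/(2π) × 28.40 h = (1.6661/π) × 28.40 = 15.06 h.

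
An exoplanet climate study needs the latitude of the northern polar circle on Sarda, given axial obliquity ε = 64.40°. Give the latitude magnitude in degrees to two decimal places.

25.60°

The polar circle is the lowest latitude that experiences at least one full rotation of continuous daylight at the northern-summer solstice; it lies at |φ| = 90° − ε = 90° − 64.40° = 25.60°.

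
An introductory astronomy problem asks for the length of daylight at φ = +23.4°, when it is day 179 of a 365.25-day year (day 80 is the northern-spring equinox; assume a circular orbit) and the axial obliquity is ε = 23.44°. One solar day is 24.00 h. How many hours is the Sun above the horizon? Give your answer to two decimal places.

13.43 h

Solar longitude: λ_s = 360° × (179 − 80)/365.25 = 97.577°.
sin δ = sin 23.44° × sin 97.577° = 0.39432, so δ = +23.223°.
cos H₀ = −tan φ · tan δ = −tan(+23.4°) × tan(+23.223°) = -0.1857, so H₀ = 1.7576 rad = 100.70°.
Daylight = 2H₀/(2π) × 24.00 h = (1.7576/π) × 24.00 = 13.43 h.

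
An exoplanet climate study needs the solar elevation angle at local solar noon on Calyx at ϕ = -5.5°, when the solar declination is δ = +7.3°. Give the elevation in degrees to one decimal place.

At local noon the hour angle is zero, so the zenith angle equals |ϕ − δ| = |-5.5° − (+7.300°)| = 12.800°.
Elevation = 90° − 12.800° = 77.2°.

77.2°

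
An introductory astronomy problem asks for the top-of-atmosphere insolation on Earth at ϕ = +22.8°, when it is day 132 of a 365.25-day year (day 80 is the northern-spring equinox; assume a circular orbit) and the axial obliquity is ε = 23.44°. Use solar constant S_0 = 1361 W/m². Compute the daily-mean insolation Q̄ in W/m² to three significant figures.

Solar longitude: L_s = 360° × (132 − 80)/365.25 = 51.253°.
sin δ = sin 23.44° × sin 51.253° = 0.31024, so δ = +18.074°.
cos h₀ = −tan(+22.8°) tan(+18.074°) = -0.1372, h₀ = 1.7084 rad.
Bracket: h₀ sin ϕ sin δ + cos ϕ cos δ sin h₀ = 1.7084×0.38752×0.31024 + 0.92186×0.95066×0.99055 = 0.205391 + 0.868094 = 1.073485.
Q̄ = (S_0/π) × [bracket] = (1361/π) × 1.073485 = 465.1 W/m².

Q̄ ≈ 465 W/m²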